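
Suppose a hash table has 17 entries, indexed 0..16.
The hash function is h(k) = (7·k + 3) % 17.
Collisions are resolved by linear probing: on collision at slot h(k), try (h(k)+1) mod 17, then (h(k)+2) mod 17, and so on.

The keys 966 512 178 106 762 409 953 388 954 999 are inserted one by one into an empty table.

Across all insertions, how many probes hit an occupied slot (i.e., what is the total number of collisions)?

9

Insert 966: h=16, slot 16 empty => index 16.
Insert 512: h=0, slot 0 empty => index 0.
Insert 178: h=8, slot 8 empty => index 8.
Insert 106: h=14, slot 14 empty => index 14.
Insert 762: h=16, slots 16,0 occupied => index 1.
Insert 409: h=10, slot 10 empty => index 10.
Insert 953: h=10, slot 10 occupied => index 11.
Insert 388: h=16, slots 16,0,1 occupied => index 2.
Insert 954: h=0, slots 0,1,2 occupied => index 3.
Insert 999: h=9, slot 9 empty => index 9.
Table: [512, 762, 388, 954, ., ., ., ., 178, 999, 409, 953, ., ., 106, ., 966]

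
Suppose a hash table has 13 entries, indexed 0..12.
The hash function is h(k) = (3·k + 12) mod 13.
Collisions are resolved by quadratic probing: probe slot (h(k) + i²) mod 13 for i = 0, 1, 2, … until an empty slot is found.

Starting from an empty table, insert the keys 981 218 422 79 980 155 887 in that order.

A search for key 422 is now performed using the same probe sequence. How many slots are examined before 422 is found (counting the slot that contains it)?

981: h=4 → slot 4
218: h=3 → slot 3
422: h=4, probe 4,5 → slot 5
79: h=2 → slot 2
980: h=1 → slot 1
155: h=9 → slot 9
887: h=8 → slot 8
Table: [., 980, 79, 218, 981, 422, ., ., 887, 155, ., ., .]
Lookup 422: h=4, probe 4,5 → found at 5.

2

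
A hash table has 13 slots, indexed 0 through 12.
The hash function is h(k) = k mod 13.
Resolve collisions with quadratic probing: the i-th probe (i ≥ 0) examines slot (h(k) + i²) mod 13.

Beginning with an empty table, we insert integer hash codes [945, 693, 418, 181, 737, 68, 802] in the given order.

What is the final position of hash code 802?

Insert 945: h=9, slot 9 empty => index 9.
Insert 693: h=4, slot 4 empty => index 4.
Insert 418: h=2, slot 2 empty => index 2.
Insert 181: h=12, slot 12 empty => index 12.
Insert 737: h=9, slot 9 occupied => index 10.
Insert 68: h=3, slot 3 empty => index 3.
Insert 802: h=9, slots 9,10 occupied => index 0.
Table: [802, ., 418, 68, 693, ., ., ., ., 945, 737, ., 181]

0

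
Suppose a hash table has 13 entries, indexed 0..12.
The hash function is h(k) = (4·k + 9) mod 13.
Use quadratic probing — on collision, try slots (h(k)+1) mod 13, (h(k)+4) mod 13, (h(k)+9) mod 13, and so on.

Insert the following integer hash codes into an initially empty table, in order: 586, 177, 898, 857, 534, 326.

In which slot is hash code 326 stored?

9

586 hashes to 0; slot 0 is free -> place at 0.
177 hashes to 2; slot 2 is free -> place at 2.
898 hashes to 0; 0 taken -> place at 1.
857 hashes to 5; slot 5 is free -> place at 5.
534 hashes to 0; 0,1 taken -> place at 4.
326 hashes to 0; 0,1,4 taken -> place at 9.
Table: [586, 898, 177, —, 534, 857, —, —, —, 326, —, —, —]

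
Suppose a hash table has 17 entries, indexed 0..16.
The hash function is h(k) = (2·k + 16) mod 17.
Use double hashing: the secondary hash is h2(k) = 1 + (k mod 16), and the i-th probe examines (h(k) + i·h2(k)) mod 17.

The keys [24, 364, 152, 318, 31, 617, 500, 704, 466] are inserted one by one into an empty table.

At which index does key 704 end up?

15

24 hashes to 13; slot 13 is free → place at 13.
364 hashes to 13, h2=13; 13 taken → place at 9.
152 hashes to 14; slot 14 is free → place at 14.
318 hashes to 6; slot 6 is free → place at 6.
31 hashes to 10; slot 10 is free → place at 10.
617 hashes to 9, h2=10; 9 taken → place at 2.
500 hashes to 13, h2=5; 13 taken → place at 1.
704 hashes to 13, h2=1; 13,14 taken → place at 15.
466 hashes to 13, h2=3; 13 taken → place at 16.
Table: [∅, 500, 617, ∅, ∅, ∅, 318, ∅, ∅, 364, 31, ∅, ∅, 24, 152, 704, 466]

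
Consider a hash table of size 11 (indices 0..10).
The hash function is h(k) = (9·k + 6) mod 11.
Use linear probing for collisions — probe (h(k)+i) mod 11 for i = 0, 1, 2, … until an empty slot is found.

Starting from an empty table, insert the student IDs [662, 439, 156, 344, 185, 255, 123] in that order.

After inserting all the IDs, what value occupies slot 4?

255

662 hashes to 2; slot 2 is free -> place at 2.
439 hashes to 8; slot 8 is free -> place at 8.
156 hashes to 2; 2 taken -> place at 3.
344 hashes to 0; slot 0 is free -> place at 0.
185 hashes to 10; slot 10 is free -> place at 10.
255 hashes to 2; 2,3 taken -> place at 4.
123 hashes to 2; 2,3,4 taken -> place at 5.
Table: [344, ., 662, 156, 255, 123, ., ., 439, ., 185]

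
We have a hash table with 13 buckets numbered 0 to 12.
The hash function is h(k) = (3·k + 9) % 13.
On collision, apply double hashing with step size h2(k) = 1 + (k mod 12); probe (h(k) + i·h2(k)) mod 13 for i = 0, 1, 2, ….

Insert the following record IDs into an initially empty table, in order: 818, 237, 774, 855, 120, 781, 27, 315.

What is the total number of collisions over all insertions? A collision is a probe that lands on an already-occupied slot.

818: h=6 → slot 6
237: h=5 → slot 5
774: h=4 → slot 4
855: h=0 → slot 0
120: h=5, h2=1, probe 5,6,7 → slot 7
781: h=12 → slot 12
27: h=12, h2=4, probe 12,3 → slot 3
315: h=5, h2=4, probe 5,9 → slot 9
Table: [855, -, -, 27, 774, 237, 818, 120, -, 315, -, -, 781]

4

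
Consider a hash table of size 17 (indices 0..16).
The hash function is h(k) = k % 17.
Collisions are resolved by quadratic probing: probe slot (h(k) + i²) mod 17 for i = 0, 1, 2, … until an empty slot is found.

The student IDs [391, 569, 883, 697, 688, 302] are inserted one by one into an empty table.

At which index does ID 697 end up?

391: h=0 -> slot 0
569: h=8 -> slot 8
883: h=16 -> slot 16
697: h=0, probe 0,1 -> slot 1
688: h=8, probe 8,9 -> slot 9
302: h=13 -> slot 13
Table: [391, 697, _, _, _, _, _, _, 569, 688, _, _, _, 302, _, _, 883]

1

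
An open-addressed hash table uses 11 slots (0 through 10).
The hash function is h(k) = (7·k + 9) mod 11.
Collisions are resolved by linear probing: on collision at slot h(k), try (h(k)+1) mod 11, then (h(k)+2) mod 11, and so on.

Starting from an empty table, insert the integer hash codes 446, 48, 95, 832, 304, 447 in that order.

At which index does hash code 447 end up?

446 hashes to 7; slot 7 is free => place at 7.
48 hashes to 4; slot 4 is free => place at 4.
95 hashes to 3; slot 3 is free => place at 3.
832 hashes to 3; 3,4 taken => place at 5.
304 hashes to 3; 3,4,5 taken => place at 6.
447 hashes to 3; 3,4,5,6,7 taken => place at 8.
Table: [-, -, -, 95, 48, 832, 304, 446, 447, -, -]

8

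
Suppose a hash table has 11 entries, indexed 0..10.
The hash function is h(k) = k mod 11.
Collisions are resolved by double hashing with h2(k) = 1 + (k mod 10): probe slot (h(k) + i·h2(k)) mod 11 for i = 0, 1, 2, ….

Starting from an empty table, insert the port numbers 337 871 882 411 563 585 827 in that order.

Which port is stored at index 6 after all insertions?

337: h=7 → slot 7
871: h=2 → slot 2
882: h=2, h2=3, probe 2,5 → slot 5
411: h=4 → slot 4
563: h=2, h2=4, probe 2,6 → slot 6
585: h=2, h2=6, probe 2,8 → slot 8
827: h=2, h2=8, probe 2,10 → slot 10
Table: [∅, ∅, 871, ∅, 411, 882, 563, 337, 585, ∅, 827]

563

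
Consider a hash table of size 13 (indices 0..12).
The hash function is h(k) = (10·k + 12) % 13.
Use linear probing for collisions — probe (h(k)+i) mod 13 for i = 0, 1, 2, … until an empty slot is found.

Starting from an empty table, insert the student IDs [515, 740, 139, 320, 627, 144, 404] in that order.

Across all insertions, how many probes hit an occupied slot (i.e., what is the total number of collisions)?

4

515 hashes to 1; slot 1 is free -> place at 1.
740 hashes to 2; slot 2 is free -> place at 2.
139 hashes to 11; slot 11 is free -> place at 11.
320 hashes to 1; 1,2 taken -> place at 3.
627 hashes to 3; 3 taken -> place at 4.
144 hashes to 9; slot 9 is free -> place at 9.
404 hashes to 9; 9 taken -> place at 10.
Table: [., 515, 740, 320, 627, ., ., ., ., 144, 404, 139, .]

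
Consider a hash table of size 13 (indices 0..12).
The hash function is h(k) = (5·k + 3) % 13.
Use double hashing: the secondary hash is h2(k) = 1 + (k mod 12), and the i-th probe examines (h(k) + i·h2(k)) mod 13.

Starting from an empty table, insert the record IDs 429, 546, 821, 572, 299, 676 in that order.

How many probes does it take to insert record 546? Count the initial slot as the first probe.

2

Insert 429: h=3, slot 3 empty -> index 3.
Insert 546: h=3, h2=7, slot 3 occupied -> index 10.
Insert 821: h=0, slot 0 empty -> index 0.
Insert 572: h=3, h2=9, slot 3 occupied -> index 12.
Insert 299: h=3, h2=12, slot 3 occupied -> index 2.
Insert 676: h=3, h2=5, slot 3 occupied -> index 8.
Table: [821, —, 299, 429, —, —, —, —, 676, —, 546, —, 572]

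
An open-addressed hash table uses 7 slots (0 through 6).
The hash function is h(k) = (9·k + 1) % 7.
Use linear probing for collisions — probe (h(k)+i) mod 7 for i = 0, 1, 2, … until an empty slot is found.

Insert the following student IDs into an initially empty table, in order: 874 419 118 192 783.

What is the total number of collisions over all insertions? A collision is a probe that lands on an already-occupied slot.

9

874: h=6 => slot 6
419: h=6, probe 6,0 => slot 0
118: h=6, probe 6,0,1 => slot 1
192: h=0, probe 0,1,2 => slot 2
783: h=6, probe 6,0,1,2,3 => slot 3
Table: [419, 118, 192, 783, ∅, ∅, 874]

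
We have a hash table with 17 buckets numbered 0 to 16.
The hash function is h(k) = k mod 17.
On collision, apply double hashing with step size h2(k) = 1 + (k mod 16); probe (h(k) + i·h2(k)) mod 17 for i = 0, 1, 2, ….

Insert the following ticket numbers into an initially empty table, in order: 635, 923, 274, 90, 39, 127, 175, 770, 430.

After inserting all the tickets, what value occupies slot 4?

635: h=6 => slot 6
923: h=5 => slot 5
274: h=2 => slot 2
90: h=5, h2=11, probe 5,16 => slot 16
39: h=5, h2=8, probe 5,13 => slot 13
127: h=8 => slot 8
175: h=5, h2=16, probe 5,4 => slot 4
770: h=5, h2=3, probe 5,8,11 => slot 11
430: h=5, h2=15, probe 5,3 => slot 3
Table: [-, -, 274, 430, 175, 923, 635, -, 127, -, -, 770, -, 39, -, -, 90]

175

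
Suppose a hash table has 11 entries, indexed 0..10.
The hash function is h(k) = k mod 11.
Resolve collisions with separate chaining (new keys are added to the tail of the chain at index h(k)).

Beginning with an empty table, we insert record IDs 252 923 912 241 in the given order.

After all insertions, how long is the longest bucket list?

4

Insert 252: h=10, bucket 10 empty → new chain.
Insert 923: h=10, bucket 10 nonempty → append to chain.
Insert 912: h=10, bucket 10 nonempty → append to chain.
Insert 241: h=10, bucket 10 nonempty → append to chain.
Final buckets:
0: _
1: _
2: _
3: _
4: _
5: _
6: _
7: _
8: _
9: _
10: 252 -> 923 -> 912 -> 241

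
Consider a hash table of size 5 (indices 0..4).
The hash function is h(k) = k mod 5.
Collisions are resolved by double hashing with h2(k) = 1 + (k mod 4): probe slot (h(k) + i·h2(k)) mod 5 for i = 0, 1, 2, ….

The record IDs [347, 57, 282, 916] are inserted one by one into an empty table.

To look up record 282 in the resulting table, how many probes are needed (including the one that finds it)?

Insert 347: h=2, slot 2 empty → index 2.
Insert 57: h=2, h2=2, slot 2 occupied → index 4.
Insert 282: h=2, h2=3, slot 2 occupied → index 0.
Insert 916: h=1, slot 1 empty → index 1.
Table: [282, 916, 347, ., 57]
Lookup 282: h=2, h2=3, probe 2,0 → found at 0.

2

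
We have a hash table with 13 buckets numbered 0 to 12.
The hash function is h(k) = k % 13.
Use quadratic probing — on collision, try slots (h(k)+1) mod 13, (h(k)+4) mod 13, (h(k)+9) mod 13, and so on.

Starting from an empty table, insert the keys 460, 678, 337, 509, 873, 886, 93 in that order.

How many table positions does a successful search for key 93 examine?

6

460 hashes to 5; slot 5 is free → place at 5.
678 hashes to 2; slot 2 is free → place at 2.
337 hashes to 12; slot 12 is free → place at 12.
509 hashes to 2; 2 taken → place at 3.
873 hashes to 2; 2,3 taken → place at 6.
886 hashes to 2; 2,3,6 taken → place at 11.
93 hashes to 2; 2,3,6,11,5 taken → place at 1.
Table: [—, 93, 678, 509, —, 460, 873, —, —, —, —, 886, 337]
Lookup 93: h=2, probe 2,3,6,11,5,1 → found at 1.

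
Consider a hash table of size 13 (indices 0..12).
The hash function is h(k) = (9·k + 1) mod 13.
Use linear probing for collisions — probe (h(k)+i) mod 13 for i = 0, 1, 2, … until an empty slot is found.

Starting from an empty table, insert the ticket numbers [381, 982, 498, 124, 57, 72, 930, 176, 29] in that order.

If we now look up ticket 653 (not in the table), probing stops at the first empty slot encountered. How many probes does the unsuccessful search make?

381 hashes to 11; slot 11 is free => place at 11.
982 hashes to 12; slot 12 is free => place at 12.
498 hashes to 11; 11,12 taken => place at 0.
124 hashes to 12; 12,0 taken => place at 1.
57 hashes to 7; slot 7 is free => place at 7.
72 hashes to 12; 12,0,1 taken => place at 2.
930 hashes to 12; 12,0,1,2 taken => place at 3.
176 hashes to 12; 12,0,1,2,3 taken => place at 4.
29 hashes to 2; 2,3,4 taken => place at 5.
Table: [498, 124, 72, 930, 176, 29, —, 57, —, —, —, 381, 982]
Lookup 653: h=2, probe 2,3,4,5,6 → slot 6 empty, not found.

5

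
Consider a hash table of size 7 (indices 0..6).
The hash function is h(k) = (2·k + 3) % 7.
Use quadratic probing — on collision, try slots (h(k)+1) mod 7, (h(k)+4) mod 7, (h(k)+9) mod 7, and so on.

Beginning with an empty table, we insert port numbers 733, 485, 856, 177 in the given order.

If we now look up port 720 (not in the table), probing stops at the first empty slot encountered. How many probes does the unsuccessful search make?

Insert 733: h=6, slot 6 empty -> index 6.
Insert 485: h=0, slot 0 empty -> index 0.
Insert 856: h=0, slot 0 occupied -> index 1.
Insert 177: h=0, slots 0,1 occupied -> index 4.
Table: [485, 856, -, -, 177, -, 733]
Lookup 720: h=1, probe 1,2 → slot 2 empty, not found.

2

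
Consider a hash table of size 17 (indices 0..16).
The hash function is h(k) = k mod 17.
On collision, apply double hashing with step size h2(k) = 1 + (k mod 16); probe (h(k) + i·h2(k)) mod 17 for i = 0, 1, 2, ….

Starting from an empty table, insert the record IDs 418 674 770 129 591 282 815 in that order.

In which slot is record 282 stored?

4

Insert 418: h=10, slot 10 empty => index 10.
Insert 674: h=11, slot 11 empty => index 11.
Insert 770: h=5, slot 5 empty => index 5.
Insert 129: h=10, h2=2, slot 10 occupied => index 12.
Insert 591: h=13, slot 13 empty => index 13.
Insert 282: h=10, h2=11, slot 10 occupied => index 4.
Insert 815: h=16, slot 16 empty => index 16.
Table: [—, —, —, —, 282, 770, —, —, —, —, 418, 674, 129, 591, —, —, 815]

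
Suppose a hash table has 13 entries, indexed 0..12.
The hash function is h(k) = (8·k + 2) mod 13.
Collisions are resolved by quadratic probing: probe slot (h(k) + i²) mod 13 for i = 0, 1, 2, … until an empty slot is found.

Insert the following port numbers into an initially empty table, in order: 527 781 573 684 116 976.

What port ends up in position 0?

527 hashes to 6; slot 6 is free -> place at 6.
781 hashes to 10; slot 10 is free -> place at 10.
573 hashes to 10; 10 taken -> place at 11.
684 hashes to 1; slot 1 is free -> place at 1.
116 hashes to 7; slot 7 is free -> place at 7.
976 hashes to 10; 10,11,1,6 taken -> place at 0.
Table: [976, 684, ∅, ∅, ∅, ∅, 527, 116, ∅, ∅, 781, 573, ∅]

976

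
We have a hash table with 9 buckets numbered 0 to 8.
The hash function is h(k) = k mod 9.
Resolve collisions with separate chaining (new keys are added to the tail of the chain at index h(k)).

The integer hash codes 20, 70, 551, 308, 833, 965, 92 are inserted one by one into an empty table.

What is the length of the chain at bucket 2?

20 → bucket 2
70 → bucket 7
551 → bucket 2 (collision)
308 → bucket 2 (collision)
833 → bucket 5
965 → bucket 2 (collision)
92 → bucket 2 (collision)
Final buckets:
0: —
1: —
2: 20 -> 551 -> 308 -> 965 -> 92
3: —
4: —
5: 833
6: —
7: 70
8: —

5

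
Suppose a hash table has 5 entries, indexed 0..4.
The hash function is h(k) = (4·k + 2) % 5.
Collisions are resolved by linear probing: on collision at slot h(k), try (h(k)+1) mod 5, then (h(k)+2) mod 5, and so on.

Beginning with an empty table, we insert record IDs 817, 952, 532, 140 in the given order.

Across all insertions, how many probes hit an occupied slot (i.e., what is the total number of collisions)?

4

817 hashes to 0; slot 0 is free → place at 0.
952 hashes to 0; 0 taken → place at 1.
532 hashes to 0; 0,1 taken → place at 2.
140 hashes to 2; 2 taken → place at 3.
Table: [817, 952, 532, 140, —]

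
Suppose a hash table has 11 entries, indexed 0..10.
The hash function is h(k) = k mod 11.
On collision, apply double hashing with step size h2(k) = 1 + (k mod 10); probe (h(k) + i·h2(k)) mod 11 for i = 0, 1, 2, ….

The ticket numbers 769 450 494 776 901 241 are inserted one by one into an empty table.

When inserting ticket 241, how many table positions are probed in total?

769 hashes to 10; slot 10 is free => place at 10.
450 hashes to 10, h2=1; 10 taken => place at 0.
494 hashes to 10, h2=5; 10 taken => place at 4.
776 hashes to 6; slot 6 is free => place at 6.
901 hashes to 10, h2=2; 10 taken => place at 1.
241 hashes to 10, h2=2; 10,1 taken => place at 3.
Table: [450, 901, -, 241, 494, -, 776, -, -, -, 769]

3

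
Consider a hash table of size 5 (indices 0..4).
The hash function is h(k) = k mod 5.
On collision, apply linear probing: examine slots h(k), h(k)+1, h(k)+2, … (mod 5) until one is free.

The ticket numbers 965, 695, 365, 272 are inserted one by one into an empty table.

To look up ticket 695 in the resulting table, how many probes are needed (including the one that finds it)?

2

965: h=0 -> slot 0
695: h=0, probe 0,1 -> slot 1
365: h=0, probe 0,1,2 -> slot 2
272: h=2, probe 2,3 -> slot 3
Table: [965, 695, 365, 272, -]
Lookup 695: h=0, probe 0,1 → found at 1.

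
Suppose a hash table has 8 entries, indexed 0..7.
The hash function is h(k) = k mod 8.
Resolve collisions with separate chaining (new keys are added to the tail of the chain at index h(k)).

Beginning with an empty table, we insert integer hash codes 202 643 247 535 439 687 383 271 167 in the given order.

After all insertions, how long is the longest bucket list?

7

202 → bucket 2
643 → bucket 3
247 → bucket 7
535 → bucket 7 (collision)
439 → bucket 7 (collision)
687 → bucket 7 (collision)
383 → bucket 7 (collision)
271 → bucket 7 (collision)
167 → bucket 7 (collision)
Final buckets:
0: .
1: .
2: 202
3: 643
4: .
5: .
6: .
7: 247 -> 535 -> 439 -> 687 -> 383 -> 271 -> 167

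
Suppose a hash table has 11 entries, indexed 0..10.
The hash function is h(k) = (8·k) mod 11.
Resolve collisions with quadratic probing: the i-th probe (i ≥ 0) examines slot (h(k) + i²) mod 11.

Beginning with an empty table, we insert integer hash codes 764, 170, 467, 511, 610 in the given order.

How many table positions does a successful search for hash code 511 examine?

4

764 hashes to 7; slot 7 is free → place at 7.
170 hashes to 7; 7 taken → place at 8.
467 hashes to 7; 7,8 taken → place at 0.
511 hashes to 7; 7,8,0 taken → place at 5.
610 hashes to 7; 7,8,0,5 taken → place at 1.
Table: [467, 610, _, _, _, 511, _, 764, 170, _, _]
Lookup 511: h=7, probe 7,8,0,5 → found at 5.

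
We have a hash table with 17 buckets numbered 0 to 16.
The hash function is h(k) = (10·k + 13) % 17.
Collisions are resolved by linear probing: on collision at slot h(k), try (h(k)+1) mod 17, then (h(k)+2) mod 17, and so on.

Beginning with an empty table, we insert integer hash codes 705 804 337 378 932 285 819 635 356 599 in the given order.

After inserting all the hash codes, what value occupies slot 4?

705: h=8 => slot 8
804: h=12 => slot 12
337: h=0 => slot 0
378: h=2 => slot 2
932: h=0, probe 0,1 => slot 1
285: h=7 => slot 7
819: h=9 => slot 9
635: h=5 => slot 5
356: h=3 => slot 3
599: h=2, probe 2,3,4 => slot 4
Table: [337, 932, 378, 356, 599, 635, -, 285, 705, 819, -, -, 804, -, -, -, -]

599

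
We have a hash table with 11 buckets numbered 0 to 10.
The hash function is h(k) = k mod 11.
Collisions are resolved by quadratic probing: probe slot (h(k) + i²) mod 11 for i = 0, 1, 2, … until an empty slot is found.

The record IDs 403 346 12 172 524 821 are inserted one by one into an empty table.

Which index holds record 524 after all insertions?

0

403 hashes to 7; slot 7 is free => place at 7.
346 hashes to 5; slot 5 is free => place at 5.
12 hashes to 1; slot 1 is free => place at 1.
172 hashes to 7; 7 taken => place at 8.
524 hashes to 7; 7,8 taken => place at 0.
821 hashes to 7; 7,8,0,5,1 taken => place at 10.
Table: [524, 12, -, -, -, 346, -, 403, 172, -, 821]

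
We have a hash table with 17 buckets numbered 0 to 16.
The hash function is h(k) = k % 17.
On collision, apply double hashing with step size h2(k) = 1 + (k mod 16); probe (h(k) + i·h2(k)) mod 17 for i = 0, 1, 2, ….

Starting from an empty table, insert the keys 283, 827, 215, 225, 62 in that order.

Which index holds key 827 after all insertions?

283: h=11 -> slot 11
827: h=11, h2=12, probe 11,6 -> slot 6
215: h=11, h2=8, probe 11,2 -> slot 2
225: h=4 -> slot 4
62: h=11, h2=15, probe 11,9 -> slot 9
Table: [_, _, 215, _, 225, _, 827, _, _, 62, _, 283, _, _, _, _, _]

6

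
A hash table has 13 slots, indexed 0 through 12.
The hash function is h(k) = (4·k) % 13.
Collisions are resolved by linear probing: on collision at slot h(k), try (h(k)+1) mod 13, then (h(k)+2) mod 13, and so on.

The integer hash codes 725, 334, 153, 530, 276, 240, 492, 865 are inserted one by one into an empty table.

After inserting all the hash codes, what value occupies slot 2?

153

725: h=1 -> slot 1
334: h=10 -> slot 10
153: h=1, probe 1,2 -> slot 2
530: h=1, probe 1,2,3 -> slot 3
276: h=12 -> slot 12
240: h=11 -> slot 11
492: h=5 -> slot 5
865: h=2, probe 2,3,4 -> slot 4
Table: [∅, 725, 153, 530, 865, 492, ∅, ∅, ∅, ∅, 334, 240, 276]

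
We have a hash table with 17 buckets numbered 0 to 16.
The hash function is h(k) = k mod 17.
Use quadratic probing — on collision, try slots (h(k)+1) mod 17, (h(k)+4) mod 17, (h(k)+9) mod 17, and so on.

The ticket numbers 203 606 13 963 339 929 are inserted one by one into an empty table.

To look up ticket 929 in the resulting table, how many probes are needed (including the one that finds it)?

3

Insert 203: h=16, slot 16 empty => index 16.
Insert 606: h=11, slot 11 empty => index 11.
Insert 13: h=13, slot 13 empty => index 13.
Insert 963: h=11, slot 11 occupied => index 12.
Insert 339: h=16, slot 16 occupied => index 0.
Insert 929: h=11, slots 11,12 occupied => index 15.
Table: [339, ., ., ., ., ., ., ., ., ., ., 606, 963, 13, ., 929, 203]
Lookup 929: h=11, probe 11,12,15 → found at 15.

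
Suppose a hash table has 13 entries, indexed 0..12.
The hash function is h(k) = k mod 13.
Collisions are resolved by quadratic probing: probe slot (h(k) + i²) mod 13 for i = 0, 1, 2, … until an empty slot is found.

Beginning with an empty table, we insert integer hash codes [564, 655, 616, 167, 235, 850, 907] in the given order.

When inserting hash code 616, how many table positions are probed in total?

564: h=5 -> slot 5
655: h=5, probe 5,6 -> slot 6
616: h=5, probe 5,6,9 -> slot 9
167: h=11 -> slot 11
235: h=1 -> slot 1
850: h=5, probe 5,6,9,1,8 -> slot 8
907: h=10 -> slot 10
Table: [_, 235, _, _, _, 564, 655, _, 850, 616, 907, 167, _]

3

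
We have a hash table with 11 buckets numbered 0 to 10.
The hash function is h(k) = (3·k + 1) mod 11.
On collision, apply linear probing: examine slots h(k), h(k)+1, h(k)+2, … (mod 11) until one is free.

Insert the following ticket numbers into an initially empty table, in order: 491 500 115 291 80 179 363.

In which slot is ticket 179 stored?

491: h=0 → slot 0
500: h=5 → slot 5
115: h=5, probe 5,6 → slot 6
291: h=5, probe 5,6,7 → slot 7
80: h=10 → slot 10
179: h=10, probe 10,0,1 → slot 1
363: h=1, probe 1,2 → slot 2
Table: [491, 179, 363, -, -, 500, 115, 291, -, -, 80]

1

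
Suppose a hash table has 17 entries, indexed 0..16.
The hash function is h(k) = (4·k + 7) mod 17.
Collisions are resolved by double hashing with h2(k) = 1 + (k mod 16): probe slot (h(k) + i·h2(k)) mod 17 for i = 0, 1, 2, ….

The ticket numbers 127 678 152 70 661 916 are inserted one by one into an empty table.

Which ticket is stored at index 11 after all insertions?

661

Insert 127: h=5, slot 5 empty → index 5.
Insert 678: h=16, slot 16 empty → index 16.
Insert 152: h=3, slot 3 empty → index 3.
Insert 70: h=15, slot 15 empty → index 15.
Insert 661: h=16, h2=6, slots 16,5 occupied → index 11.
Insert 916: h=16, h2=5, slot 16 occupied → index 4.
Table: [_, _, _, 152, 916, 127, _, _, _, _, _, 661, _, _, _, 70, 678]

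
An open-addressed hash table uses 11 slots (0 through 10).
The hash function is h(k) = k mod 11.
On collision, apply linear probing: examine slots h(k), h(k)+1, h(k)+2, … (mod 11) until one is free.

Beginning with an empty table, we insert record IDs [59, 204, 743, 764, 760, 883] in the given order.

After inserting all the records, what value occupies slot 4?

59 hashes to 4; slot 4 is free -> place at 4.
204 hashes to 6; slot 6 is free -> place at 6.
743 hashes to 6; 6 taken -> place at 7.
764 hashes to 5; slot 5 is free -> place at 5.
760 hashes to 1; slot 1 is free -> place at 1.
883 hashes to 3; slot 3 is free -> place at 3.
Table: [., 760, ., 883, 59, 764, 204, 743, ., ., .]

59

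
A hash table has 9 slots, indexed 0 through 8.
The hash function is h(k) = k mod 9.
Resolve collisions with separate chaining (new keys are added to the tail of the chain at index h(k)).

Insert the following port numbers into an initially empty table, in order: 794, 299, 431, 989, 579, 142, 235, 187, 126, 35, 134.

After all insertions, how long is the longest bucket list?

4

794 -> bucket 2
299 -> bucket 2 (collision)
431 -> bucket 8
989 -> bucket 8 (collision)
579 -> bucket 3
142 -> bucket 7
235 -> bucket 1
187 -> bucket 7 (collision)
126 -> bucket 0
35 -> bucket 8 (collision)
134 -> bucket 8 (collision)
Final buckets:
0: 126
1: 235
2: 794 -> 299
3: 579
4: ∅
5: ∅
6: ∅
7: 142 -> 187
8: 431 -> 989 -> 35 -> 134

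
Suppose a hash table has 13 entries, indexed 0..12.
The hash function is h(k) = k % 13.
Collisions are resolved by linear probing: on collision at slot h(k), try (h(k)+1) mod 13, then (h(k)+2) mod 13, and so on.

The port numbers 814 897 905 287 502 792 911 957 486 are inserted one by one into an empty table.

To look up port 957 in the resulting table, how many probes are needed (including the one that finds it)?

4

814 hashes to 8; slot 8 is free -> place at 8.
897 hashes to 0; slot 0 is free -> place at 0.
905 hashes to 8; 8 taken -> place at 9.
287 hashes to 1; slot 1 is free -> place at 1.
502 hashes to 8; 8,9 taken -> place at 10.
792 hashes to 12; slot 12 is free -> place at 12.
911 hashes to 1; 1 taken -> place at 2.
957 hashes to 8; 8,9,10 taken -> place at 11.
486 hashes to 5; slot 5 is free -> place at 5.
Table: [897, 287, 911, ∅, ∅, 486, ∅, ∅, 814, 905, 502, 957, 792]
Lookup 957: h=8, probe 8,9,10,11 → found at 11.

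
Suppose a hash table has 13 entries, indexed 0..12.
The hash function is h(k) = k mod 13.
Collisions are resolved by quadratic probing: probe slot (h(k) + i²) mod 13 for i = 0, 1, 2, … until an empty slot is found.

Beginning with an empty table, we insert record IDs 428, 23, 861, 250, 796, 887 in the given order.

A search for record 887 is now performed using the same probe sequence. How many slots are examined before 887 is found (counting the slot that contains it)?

5

428: h=12 => slot 12
23: h=10 => slot 10
861: h=3 => slot 3
250: h=3, probe 3,4 => slot 4
796: h=3, probe 3,4,7 => slot 7
887: h=3, probe 3,4,7,12,6 => slot 6
Table: [_, _, _, 861, 250, _, 887, 796, _, _, 23, _, 428]
Lookup 887: h=3, probe 3,4,7,12,6 → found at 6.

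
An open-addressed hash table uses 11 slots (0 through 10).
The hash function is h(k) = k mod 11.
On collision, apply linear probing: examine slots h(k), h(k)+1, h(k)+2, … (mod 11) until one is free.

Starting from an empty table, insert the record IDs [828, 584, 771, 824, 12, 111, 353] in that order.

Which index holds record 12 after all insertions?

828 hashes to 3; slot 3 is free → place at 3.
584 hashes to 1; slot 1 is free → place at 1.
771 hashes to 1; 1 taken → place at 2.
824 hashes to 10; slot 10 is free → place at 10.
12 hashes to 1; 1,2,3 taken → place at 4.
111 hashes to 1; 1,2,3,4 taken → place at 5.
353 hashes to 1; 1,2,3,4,5 taken → place at 6.
Table: [—, 584, 771, 828, 12, 111, 353, —, —, —, 824]

4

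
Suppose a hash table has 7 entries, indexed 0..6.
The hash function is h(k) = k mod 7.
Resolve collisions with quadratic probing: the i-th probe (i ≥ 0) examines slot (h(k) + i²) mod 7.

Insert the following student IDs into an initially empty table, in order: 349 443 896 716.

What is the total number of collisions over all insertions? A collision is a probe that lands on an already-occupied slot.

349: h=6 -> slot 6
443: h=2 -> slot 2
896: h=0 -> slot 0
716: h=2, probe 2,3 -> slot 3
Table: [896, _, 443, 716, _, _, 349]

1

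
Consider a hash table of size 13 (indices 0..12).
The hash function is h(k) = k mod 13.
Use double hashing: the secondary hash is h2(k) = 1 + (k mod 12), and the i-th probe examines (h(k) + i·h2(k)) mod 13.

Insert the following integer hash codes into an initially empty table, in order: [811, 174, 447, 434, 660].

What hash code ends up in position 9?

811 hashes to 5; slot 5 is free → place at 5.
174 hashes to 5, h2=7; 5 taken → place at 12.
447 hashes to 5, h2=4; 5 taken → place at 9.
434 hashes to 5, h2=3; 5 taken → place at 8.
660 hashes to 10; slot 10 is free → place at 10.
Table: [_, _, _, _, _, 811, _, _, 434, 447, 660, _, 174]

447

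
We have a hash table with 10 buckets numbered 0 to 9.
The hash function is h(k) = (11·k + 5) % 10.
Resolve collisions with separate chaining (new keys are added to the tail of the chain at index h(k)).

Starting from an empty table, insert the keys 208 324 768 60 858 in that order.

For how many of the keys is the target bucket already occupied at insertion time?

2

Insert 208: h=3, bucket 3 empty → new chain.
Insert 324: h=9, bucket 9 empty → new chain.
Insert 768: h=3, bucket 3 nonempty → append to chain.
Insert 60: h=5, bucket 5 empty → new chain.
Insert 858: h=3, bucket 3 nonempty → append to chain.
Final buckets:
0: —
1: —
2: —
3: 208 -> 768 -> 858
4: —
5: 60
6: —
7: —
8: —
9: 324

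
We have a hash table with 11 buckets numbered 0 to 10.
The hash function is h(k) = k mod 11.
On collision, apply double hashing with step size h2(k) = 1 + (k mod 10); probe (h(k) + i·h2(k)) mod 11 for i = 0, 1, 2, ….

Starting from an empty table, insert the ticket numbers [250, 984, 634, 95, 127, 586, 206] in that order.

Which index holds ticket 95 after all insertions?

2

250: h=8 → slot 8
984: h=5 → slot 5
634: h=7 → slot 7
95: h=7, h2=6, probe 7,2 → slot 2
127: h=6 → slot 6
586: h=3 → slot 3
206: h=8, h2=7, probe 8,4 → slot 4
Table: [-, -, 95, 586, 206, 984, 127, 634, 250, -, -]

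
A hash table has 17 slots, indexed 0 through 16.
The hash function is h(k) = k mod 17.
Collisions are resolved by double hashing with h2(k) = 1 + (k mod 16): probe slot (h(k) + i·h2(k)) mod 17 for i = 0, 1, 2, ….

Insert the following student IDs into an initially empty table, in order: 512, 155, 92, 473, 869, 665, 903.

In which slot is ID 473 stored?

512: h=2 → slot 2
155: h=2, h2=12, probe 2,14 → slot 14
92: h=7 → slot 7
473: h=14, h2=10, probe 14,7,0 → slot 0
869: h=2, h2=6, probe 2,8 → slot 8
665: h=2, h2=10, probe 2,12 → slot 12
903: h=2, h2=8, probe 2,10 → slot 10
Table: [473, _, 512, _, _, _, _, 92, 869, _, 903, _, 665, _, 155, _, _]

0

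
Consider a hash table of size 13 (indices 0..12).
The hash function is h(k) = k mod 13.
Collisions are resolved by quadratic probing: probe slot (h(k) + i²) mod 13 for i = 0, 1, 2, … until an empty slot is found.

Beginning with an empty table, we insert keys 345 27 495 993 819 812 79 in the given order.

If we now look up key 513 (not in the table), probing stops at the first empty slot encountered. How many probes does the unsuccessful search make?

5

345: h=7 → slot 7
27: h=1 → slot 1
495: h=1, probe 1,2 → slot 2
993: h=5 → slot 5
819: h=0 → slot 0
812: h=6 → slot 6
79: h=1, probe 1,2,5,10 → slot 10
Table: [819, 27, 495, ., ., 993, 812, 345, ., ., 79, ., .]
Lookup 513: h=6, probe 6,7,10,2,9 → slot 9 empty, not found.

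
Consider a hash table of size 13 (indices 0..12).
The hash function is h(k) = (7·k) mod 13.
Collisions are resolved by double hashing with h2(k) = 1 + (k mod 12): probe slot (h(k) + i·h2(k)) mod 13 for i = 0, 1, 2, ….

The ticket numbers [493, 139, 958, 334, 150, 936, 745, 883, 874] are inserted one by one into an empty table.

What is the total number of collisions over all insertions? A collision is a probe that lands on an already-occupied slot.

4

Insert 493: h=6, slot 6 empty -> index 6.
Insert 139: h=11, slot 11 empty -> index 11.
Insert 958: h=11, h2=11, slot 11 occupied -> index 9.
Insert 334: h=11, h2=11, slots 11,9 occupied -> index 7.
Insert 150: h=10, slot 10 empty -> index 10.
Insert 936: h=0, slot 0 empty -> index 0.
Insert 745: h=2, slot 2 empty -> index 2.
Insert 883: h=6, h2=8, slot 6 occupied -> index 1.
Insert 874: h=8, slot 8 empty -> index 8.
Table: [936, 883, 745, ., ., ., 493, 334, 874, 958, 150, 139, .]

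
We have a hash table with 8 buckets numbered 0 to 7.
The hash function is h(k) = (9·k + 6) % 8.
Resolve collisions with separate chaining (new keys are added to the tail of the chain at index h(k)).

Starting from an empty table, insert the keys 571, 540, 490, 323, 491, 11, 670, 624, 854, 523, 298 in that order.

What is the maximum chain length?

5

Insert 571: h=1, bucket 1 empty → new chain.
Insert 540: h=2, bucket 2 empty → new chain.
Insert 490: h=0, bucket 0 empty → new chain.
Insert 323: h=1, bucket 1 nonempty → append to chain.
Insert 491: h=1, bucket 1 nonempty → append to chain.
Insert 11: h=1, bucket 1 nonempty → append to chain.
Insert 670: h=4, bucket 4 empty → new chain.
Insert 624: h=6, bucket 6 empty → new chain.
Insert 854: h=4, bucket 4 nonempty → append to chain.
Insert 523: h=1, bucket 1 nonempty → append to chain.
Insert 298: h=0, bucket 0 nonempty → append to chain.
Final buckets:
0: 490 -> 298
1: 571 -> 323 -> 491 -> 11 -> 523
2: 540
3: _
4: 670 -> 854
5: _
6: 624
7: _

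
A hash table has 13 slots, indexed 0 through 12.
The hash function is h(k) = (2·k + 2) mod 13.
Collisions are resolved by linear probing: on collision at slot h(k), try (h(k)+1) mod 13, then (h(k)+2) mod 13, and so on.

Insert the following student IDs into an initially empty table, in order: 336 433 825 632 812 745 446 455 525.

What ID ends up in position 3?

455

336: h=11 => slot 11
433: h=10 => slot 10
825: h=1 => slot 1
632: h=5 => slot 5
812: h=1, probe 1,2 => slot 2
745: h=10, probe 10,11,12 => slot 12
446: h=10, probe 10,11,12,0 => slot 0
455: h=2, probe 2,3 => slot 3
525: h=12, probe 12,0,1,2,3,4 => slot 4
Table: [446, 825, 812, 455, 525, 632, —, —, —, —, 433, 336, 745]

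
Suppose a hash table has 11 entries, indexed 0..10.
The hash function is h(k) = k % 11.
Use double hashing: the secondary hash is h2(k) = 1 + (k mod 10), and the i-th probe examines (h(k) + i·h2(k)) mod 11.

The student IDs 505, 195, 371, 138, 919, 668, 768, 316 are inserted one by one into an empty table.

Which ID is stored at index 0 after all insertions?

Insert 505: h=10, slot 10 empty -> index 10.
Insert 195: h=8, slot 8 empty -> index 8.
Insert 371: h=8, h2=2, slots 8,10 occupied -> index 1.
Insert 138: h=6, slot 6 empty -> index 6.
Insert 919: h=6, h2=10, slot 6 occupied -> index 5.
Insert 668: h=8, h2=9, slots 8,6 occupied -> index 4.
Insert 768: h=9, slot 9 empty -> index 9.
Insert 316: h=8, h2=7, slots 8,4 occupied -> index 0.
Table: [316, 371, _, _, 668, 919, 138, _, 195, 768, 505]

316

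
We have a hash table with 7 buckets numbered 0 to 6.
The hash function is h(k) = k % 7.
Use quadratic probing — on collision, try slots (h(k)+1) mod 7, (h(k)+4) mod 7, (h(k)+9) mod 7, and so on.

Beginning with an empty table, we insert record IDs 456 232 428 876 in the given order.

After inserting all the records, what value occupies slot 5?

456: h=1 => slot 1
232: h=1, probe 1,2 => slot 2
428: h=1, probe 1,2,5 => slot 5
876: h=1, probe 1,2,5,3 => slot 3
Table: [., 456, 232, 876, ., 428, .]

428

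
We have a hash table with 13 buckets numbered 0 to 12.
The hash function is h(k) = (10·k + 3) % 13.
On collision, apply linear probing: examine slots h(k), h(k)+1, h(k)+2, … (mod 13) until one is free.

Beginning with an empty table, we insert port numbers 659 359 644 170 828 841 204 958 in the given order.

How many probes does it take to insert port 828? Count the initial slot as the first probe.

659: h=2 => slot 2
359: h=5 => slot 5
644: h=8 => slot 8
170: h=0 => slot 0
828: h=2, probe 2,3 => slot 3
841: h=2, probe 2,3,4 => slot 4
204: h=2, probe 2,3,4,5,6 => slot 6
958: h=2, probe 2,3,4,5,6,7 => slot 7
Table: [170, _, 659, 828, 841, 359, 204, 958, 644, _, _, _, _]

2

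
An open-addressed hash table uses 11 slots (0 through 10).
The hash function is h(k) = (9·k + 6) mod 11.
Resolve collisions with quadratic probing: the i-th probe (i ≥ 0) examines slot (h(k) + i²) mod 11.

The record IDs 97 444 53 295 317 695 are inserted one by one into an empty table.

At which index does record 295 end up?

3

Insert 97: h=10, slot 10 empty -> index 10.
Insert 444: h=9, slot 9 empty -> index 9.
Insert 53: h=10, slot 10 occupied -> index 0.
Insert 295: h=10, slots 10,0 occupied -> index 3.
Insert 317: h=10, slots 10,0,3 occupied -> index 8.
Insert 695: h=2, slot 2 empty -> index 2.
Table: [53, _, 695, 295, _, _, _, _, 317, 444, 97]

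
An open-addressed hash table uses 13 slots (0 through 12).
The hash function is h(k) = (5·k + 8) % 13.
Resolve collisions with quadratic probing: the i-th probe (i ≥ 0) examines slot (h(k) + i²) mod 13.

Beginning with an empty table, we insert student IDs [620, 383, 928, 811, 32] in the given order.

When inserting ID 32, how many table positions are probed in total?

620 hashes to 1; slot 1 is free → place at 1.
383 hashes to 12; slot 12 is free → place at 12.
928 hashes to 7; slot 7 is free → place at 7.
811 hashes to 7; 7 taken → place at 8.
32 hashes to 12; 12 taken → place at 0.
Table: [32, 620, —, —, —, —, —, 928, 811, —, —, —, 383]

2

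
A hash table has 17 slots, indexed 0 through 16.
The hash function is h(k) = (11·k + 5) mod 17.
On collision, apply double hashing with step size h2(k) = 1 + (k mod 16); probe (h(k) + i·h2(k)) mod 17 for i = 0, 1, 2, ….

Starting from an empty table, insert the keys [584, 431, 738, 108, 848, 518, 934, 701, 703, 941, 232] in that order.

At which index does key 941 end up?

5

Insert 584: h=3, slot 3 empty → index 3.
Insert 431: h=3, h2=16, slot 3 occupied → index 2.
Insert 738: h=14, slot 14 empty → index 14.
Insert 108: h=3, h2=13, slot 3 occupied → index 16.
Insert 848: h=0, slot 0 empty → index 0.
Insert 518: h=8, slot 8 empty → index 8.
Insert 934: h=11, slot 11 empty → index 11.
Insert 701: h=15, slot 15 empty → index 15.
Insert 703: h=3, h2=16, slots 3,2 occupied → index 1.
Insert 941: h=3, h2=14, slots 3,0,14,11,8 occupied → index 5.
Insert 232: h=7, slot 7 empty → index 7.
Table: [848, 703, 431, 584, ∅, 941, ∅, 232, 518, ∅, ∅, 934, ∅, ∅, 738, 701, 108]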